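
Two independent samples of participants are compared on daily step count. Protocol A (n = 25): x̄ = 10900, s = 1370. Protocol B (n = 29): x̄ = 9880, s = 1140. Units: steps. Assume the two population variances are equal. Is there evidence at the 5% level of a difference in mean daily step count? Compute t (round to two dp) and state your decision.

t = 2.99; reject H0

Let group 1 = protocol A, group 2 = protocol B. H0: μ_1 = μ_2; H1: μ_1 ≠ μ_2 (two-sample pooled-variance t-test, two-sided).
s_p² = [(25−1)·1370² + (29−1)·1140²]/(25+29−2) = 1566050
t = (10900 − 9880)/√[1566050·(1/25 + 1/29)] = 2.99
df = n₁ + n₂ − 2 = 52
Two-sided p-value ≈ 0.0043
Since p ≈ 0.0043 < α = 0.05, reject H0; the data support H1.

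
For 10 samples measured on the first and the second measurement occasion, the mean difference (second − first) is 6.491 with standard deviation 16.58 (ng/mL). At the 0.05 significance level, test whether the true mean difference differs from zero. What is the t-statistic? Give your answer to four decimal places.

H0: μ_d = 0; H1: μ_d ≠ 0 (paired t-test on the differences, two-sided).
t = d̄/(s_d/√n) = 6.491/(16.58/√10) = 1.2380
df = n − 1 = 9
Two-sided p-value ≈ 0.2470
Since p ≈ 0.2470 > α = 0.05, fail to reject H0; the evidence is not statistically significant.

1.2380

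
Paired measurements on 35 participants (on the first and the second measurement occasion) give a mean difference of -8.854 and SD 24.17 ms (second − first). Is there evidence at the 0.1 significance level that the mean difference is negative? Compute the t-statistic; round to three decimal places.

-2.167

H0: μ_d = 0; H1: μ_d < 0 (paired t-test on the differences, left-tailed).
t = d̄/(s_d/√n) = -8.854/(24.17/√35) = -2.167
df = n − 1 = 34
p-value = P(T ≤ -2.167) ≈ 0.0187
Since p ≈ 0.0187 < α = 0.1, reject H0; the evidence is statistically significant.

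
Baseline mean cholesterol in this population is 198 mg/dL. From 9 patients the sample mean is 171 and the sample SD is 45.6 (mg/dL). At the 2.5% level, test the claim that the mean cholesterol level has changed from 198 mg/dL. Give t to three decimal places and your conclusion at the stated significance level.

H0: μ = 198; H1: μ ≠ 198 (one-sample t-test, two-sided).
t = (x̄ − μ₀)/(s/√n) = (171 − 198)/(45.6/√9) = -1.776
df = n − 1 = 8
Two-sided p-value ≈ 0.114
Since p ≈ 0.114 > α = 0.025, fail to reject H0; the evidence is not statistically significant.

t = -1.776; fail to reject H0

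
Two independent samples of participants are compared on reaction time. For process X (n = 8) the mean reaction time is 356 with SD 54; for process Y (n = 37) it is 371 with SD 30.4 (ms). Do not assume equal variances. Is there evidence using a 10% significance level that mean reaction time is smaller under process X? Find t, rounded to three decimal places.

-0.760

Let group 1 = process X, group 2 = process Y. H0: μ_1 = μ_2; H1: μ_1 < μ_2 (Welch's two-sample t-test, left-tailed).
t = (x̄_1 − x̄_2)/√(s_1²/n_1 + s_2²/n_2) = (356 − 371)/√(54²/8 + 30.4²/37) = -0.760
Welch–Satterthwaite df ≈ 7.98
p-value = P(T ≤ -0.760) ≈ 0.2345
Since p ≈ 0.2345 > α = 0.1, fail to reject H0; the evidence is not statistically significant.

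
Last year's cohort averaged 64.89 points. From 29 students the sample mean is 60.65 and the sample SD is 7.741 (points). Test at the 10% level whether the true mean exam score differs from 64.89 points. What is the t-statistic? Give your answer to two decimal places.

H0: μ = 64.89; H1: μ ≠ 64.89 (one-sample t-test, two-sided).
t = (x̄ − μ₀)/(s/√n) = (60.65 − 64.89)/(7.741/√29) = -2.95
df = n − 1 = 28
Two-sided p-value ≈ 0.006
Since p ≈ 0.006 < α = 0.1, reject H0; the evidence is statistically significant.

-2.95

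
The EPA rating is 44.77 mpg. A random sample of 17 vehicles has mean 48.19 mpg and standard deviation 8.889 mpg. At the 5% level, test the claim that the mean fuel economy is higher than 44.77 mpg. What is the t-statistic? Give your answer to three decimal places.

1.586

H0: μ = 44.77; H1: μ > 44.77 (one-sample t-test, right-tailed).
t = (x̄ − μ₀)/(s/√n) = (48.19 − 44.77)/(8.889/√17) = 1.586
df = n − 1 = 16
p-value = P(T ≥ 1.586) ≈ 0.066
Since p ≈ 0.066 > α = 0.05, fail to reject H0; the evidence is not statistically significant.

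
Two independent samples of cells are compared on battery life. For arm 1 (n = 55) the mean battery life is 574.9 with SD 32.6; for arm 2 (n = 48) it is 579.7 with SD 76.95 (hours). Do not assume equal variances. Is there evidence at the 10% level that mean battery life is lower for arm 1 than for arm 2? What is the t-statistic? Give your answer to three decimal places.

-0.402

Let group 1 = arm 1, group 2 = arm 2. H0: μ_1 = μ_2; H1: μ_1 < μ_2 (Welch's two-sample t-test, left-tailed).
t = (x̄_1 − x̄_2)/√(s_1²/n_1 + s_2²/n_2) = (574.9 − 579.7)/√(32.6²/55 + 76.95²/48) = -0.402
Welch–Satterthwaite df ≈ 61.56
p-value = P(T ≤ -0.402) ≈ 0.345
Since p ≈ 0.345 > α = 0.1, fail to reject H0; the data do not provide sufficient evidence against H0.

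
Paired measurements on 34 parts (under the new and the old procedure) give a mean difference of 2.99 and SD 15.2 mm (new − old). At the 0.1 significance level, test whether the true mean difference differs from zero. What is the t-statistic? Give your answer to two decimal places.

H0: μ_d = 0; H1: μ_d ≠ 0 (paired t-test on the differences, two-sided).
t = d̄/(s_d/√n) = 2.99/(15.2/√34) = 1.15
df = n − 1 = 33
Two-sided p-value ≈ 0.2596
Since p ≈ 0.2596 > α = 0.1, fail to reject H0; the data do not provide sufficient evidence against H0.

1.15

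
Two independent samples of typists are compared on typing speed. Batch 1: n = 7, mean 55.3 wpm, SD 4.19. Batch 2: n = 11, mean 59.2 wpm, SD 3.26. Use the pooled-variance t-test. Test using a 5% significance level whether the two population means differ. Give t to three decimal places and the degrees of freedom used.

Let group 1 = batch 1, group 2 = batch 2. H0: μ_1 = μ_2; H1: μ_1 ≠ μ_2 (two-sample pooled-variance t-test, two-sided).
s_p² = [(7−1)·4.19² + (11−1)·3.26²]/(7+11−2) = 13.2258
t = (55.3 − 59.2)/√[13.2258·(1/7 + 1/11)] = -2.218
df = n₁ + n₂ − 2 = 16
Two-sided p-value ≈ 0.041
Since p ≈ 0.041 < α = 0.05, reject H0; the data support H1.

t = -2.218, df = 16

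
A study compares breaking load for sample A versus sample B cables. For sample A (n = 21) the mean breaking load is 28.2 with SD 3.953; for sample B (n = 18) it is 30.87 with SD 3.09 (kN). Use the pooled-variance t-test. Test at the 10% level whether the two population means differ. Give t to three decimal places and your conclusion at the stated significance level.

Let group 1 = sample A, group 2 = sample B. H0: μ_1 = μ_2; H1: μ_1 ≠ μ_2 (two-sample pooled-variance t-test, two-sided).
s_p² = [(21−1)·3.953² + (18−1)·3.09²]/(21+18−2) = 12.8336
t = (28.2 − 30.87)/√[12.8336·(1/21 + 1/18)] = -2.320
df = n₁ + n₂ − 2 = 37
Two-sided p-value ≈ 0.0259
Since p ≈ 0.0259 < α = 0.1, reject H0; the data support H1.

t = -2.320; reject H0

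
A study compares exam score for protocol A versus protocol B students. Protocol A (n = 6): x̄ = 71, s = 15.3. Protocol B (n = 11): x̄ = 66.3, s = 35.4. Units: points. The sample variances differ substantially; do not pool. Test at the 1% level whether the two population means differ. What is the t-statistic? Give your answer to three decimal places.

Let group 1 = protocol A, group 2 = protocol B. H0: μ_1 = μ_2; H1: μ_1 ≠ μ_2 (Welch's two-sample t-test, two-sided).
t = (x̄_1 − x̄_2)/√(s_1²/n_1 + s_2²/n_2) = (71 − 66.3)/√(15.3²/6 + 35.4²/11) = 0.380
Welch–Satterthwaite df ≈ 14.60
Two-sided p-value ≈ 0.7094
Since p ≈ 0.7094 > α = 0.01, fail to reject H0; the evidence is not statistically significant.

0.380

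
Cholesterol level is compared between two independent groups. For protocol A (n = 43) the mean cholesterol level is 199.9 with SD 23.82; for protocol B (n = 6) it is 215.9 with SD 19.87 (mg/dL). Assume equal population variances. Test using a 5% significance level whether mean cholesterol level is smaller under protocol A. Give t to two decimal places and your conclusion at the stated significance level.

t = -1.57; fail to reject H0

Let group 1 = protocol A, group 2 = protocol B. H0: μ_1 = μ_2; H1: μ_1 < μ_2 (two-sample pooled-variance t-test, left-tailed).
s_p² = [(43−1)·23.82² + (6−1)·19.87²]/(43+6−2) = 549.033
t = (199.9 − 215.9)/√[549.033·(1/43 + 1/6)] = -1.57
df = n₁ + n₂ − 2 = 47
p-value = P(T ≤ -1.57) ≈ 0.0619
Since p ≈ 0.0619 > α = 0.05, fail to reject H0; the evidence is not statistically significant.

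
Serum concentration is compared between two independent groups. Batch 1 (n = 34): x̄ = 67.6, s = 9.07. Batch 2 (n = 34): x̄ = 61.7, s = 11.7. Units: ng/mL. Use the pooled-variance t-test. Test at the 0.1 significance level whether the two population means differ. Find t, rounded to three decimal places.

Let group 1 = batch 1, group 2 = batch 2. H0: μ_1 = μ_2; H1: μ_1 ≠ μ_2 (two-sample pooled-variance t-test, two-sided).
s_p² = [(34−1)·9.07² + (34−1)·11.7²]/(34+34−2) = 109.577
t = (67.6 − 61.7)/√[109.577·(1/34 + 1/34)] = 2.324
df = n₁ + n₂ − 2 = 66
Two-sided p-value ≈ 0.023
Since p ≈ 0.023 < α = 0.1, reject H0; the data support H1.

2.324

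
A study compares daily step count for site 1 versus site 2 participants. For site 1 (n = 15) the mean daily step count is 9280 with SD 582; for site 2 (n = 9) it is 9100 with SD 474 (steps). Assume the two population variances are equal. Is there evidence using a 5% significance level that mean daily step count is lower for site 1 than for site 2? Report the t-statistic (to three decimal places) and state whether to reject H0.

Let group 1 = site 1, group 2 = site 2. H0: μ_1 = μ_2; H1: μ_1 < μ_2 (two-sample pooled-variance t-test, left-tailed).
s_p² = [(15−1)·582² + (9−1)·474²]/(15+9−2) = 297252
t = (9280 − 9100)/√[297252·(1/15 + 1/9)] = 0.783
df = n₁ + n₂ − 2 = 22
p-value = P(T ≤ 0.783) ≈ 0.7790
Since p ≈ 0.7790 > α = 0.05, fail to reject H0; the evidence is not statistically significant.

t = 0.783; fail to reject H0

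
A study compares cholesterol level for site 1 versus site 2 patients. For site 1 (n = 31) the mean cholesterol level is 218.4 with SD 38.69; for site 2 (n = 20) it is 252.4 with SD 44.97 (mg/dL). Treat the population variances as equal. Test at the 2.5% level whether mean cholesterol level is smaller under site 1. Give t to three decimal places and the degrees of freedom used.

Let group 1 = site 1, group 2 = site 2. H0: μ_1 = μ_2; H1: μ_1 < μ_2 (two-sample pooled-variance t-test, left-tailed).
s_p² = [(31−1)·38.69² + (20−1)·44.97²]/(31+20−2) = 1700.64
t = (218.4 − 252.4)/√[1700.64·(1/31 + 1/20)] = -2.875
df = n₁ + n₂ − 2 = 49
p-value = P(T ≤ -2.875) ≈ 0.0030
Since p ≈ 0.0030 < α = 0.025, reject H0; the evidence is statistically significant.

t = -2.875, df = 49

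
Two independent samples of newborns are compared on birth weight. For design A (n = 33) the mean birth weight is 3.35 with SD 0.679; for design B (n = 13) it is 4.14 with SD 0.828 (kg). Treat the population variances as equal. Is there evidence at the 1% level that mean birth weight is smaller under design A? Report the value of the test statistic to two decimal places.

-3.34

Let group 1 = design A, group 2 = design B. H0: μ_1 = μ_2; H1: μ_1 < μ_2 (two-sample pooled-variance t-test, left-tailed).
s_p² = [(33−1)·0.679² + (13−1)·0.828²]/(33+13−2) = 0.52228
t = (3.35 − 4.14)/√[0.52228·(1/33 + 1/13)] = -3.34
df = n₁ + n₂ − 2 = 44
p-value = P(T ≤ -3.34) ≈ 0.0009
Since p ≈ 0.0009 < α = 0.01, reject H0; the evidence is statistically significant.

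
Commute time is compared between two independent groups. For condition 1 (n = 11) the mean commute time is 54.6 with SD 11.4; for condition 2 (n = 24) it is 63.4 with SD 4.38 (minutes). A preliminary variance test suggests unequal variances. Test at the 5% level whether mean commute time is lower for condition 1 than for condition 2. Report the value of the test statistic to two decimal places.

-2.48

Let group 1 = condition 1, group 2 = condition 2. H0: μ_1 = μ_2; H1: μ_1 < μ_2 (Welch's two-sample t-test, left-tailed).
t = (x̄_1 − x̄_2)/√(s_1²/n_1 + s_2²/n_2) = (54.6 − 63.4)/√(11.4²/11 + 4.38²/24) = -2.48
Welch–Satterthwaite df ≈ 11.38
p-value = P(T ≤ -2.48) ≈ 0.015
Since p ≈ 0.015 < α = 0.05, reject H0; the data support H1.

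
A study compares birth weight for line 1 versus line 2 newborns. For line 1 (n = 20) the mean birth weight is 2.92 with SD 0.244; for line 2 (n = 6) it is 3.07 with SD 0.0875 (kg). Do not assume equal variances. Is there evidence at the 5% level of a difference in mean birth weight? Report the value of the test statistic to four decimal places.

Let group 1 = line 1, group 2 = line 2. H0: μ_1 = μ_2; H1: μ_1 ≠ μ_2 (Welch's two-sample t-test, two-sided).
t = (x̄_1 − x̄_2)/√(s_1²/n_1 + s_2²/n_2) = (2.92 − 3.07)/√(0.244²/20 + 0.0875²/6) = -2.3001
Welch–Satterthwaite df ≈ 22.84
Two-sided p-value ≈ 0.0309
Since p ≈ 0.0309 < α = 0.05, reject H0; the data support H1.

-2.3001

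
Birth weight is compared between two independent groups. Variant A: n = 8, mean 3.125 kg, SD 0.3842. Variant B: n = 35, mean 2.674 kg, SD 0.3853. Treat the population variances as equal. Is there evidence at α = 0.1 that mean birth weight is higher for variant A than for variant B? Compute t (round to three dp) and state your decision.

Let group 1 = variant A, group 2 = variant B. H0: μ_1 = μ_2; H1: μ_1 > μ_2 (two-sample pooled-variance t-test, right-tailed).
s_p² = [(8−1)·0.3842² + (35−1)·0.3853²]/(8+35−2) = 0.148312
t = (3.125 − 2.674)/√[0.148312·(1/8 + 1/35)] = 2.988
df = n₁ + n₂ − 2 = 41
p-value = P(T ≥ 2.988) ≈ 0.002
Since p ≈ 0.002 < α = 0.1, reject H0; the data support H1.

t = 2.988; reject H0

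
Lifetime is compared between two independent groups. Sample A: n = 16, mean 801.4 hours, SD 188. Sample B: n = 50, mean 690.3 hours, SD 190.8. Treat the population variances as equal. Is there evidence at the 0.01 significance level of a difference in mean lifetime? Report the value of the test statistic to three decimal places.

Let group 1 = sample A, group 2 = sample B. H0: μ_1 = μ_2; H1: μ_1 ≠ μ_2 (two-sample pooled-variance t-test, two-sided).
s_p² = [(16−1)·188² + (50−1)·190.8²]/(16+50−2) = 36156.1
t = (801.4 − 690.3)/√[36156.1·(1/16 + 1/50)] = 2.034
df = n₁ + n₂ − 2 = 64
Two-sided p-value ≈ 0.0461
Since p ≈ 0.0461 > α = 0.01, fail to reject H0; the data do not provide sufficient evidence against H0.

2.034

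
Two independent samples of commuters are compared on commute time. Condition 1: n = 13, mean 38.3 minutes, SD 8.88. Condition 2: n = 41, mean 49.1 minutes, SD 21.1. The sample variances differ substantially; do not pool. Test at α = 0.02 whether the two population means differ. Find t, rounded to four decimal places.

Let group 1 = condition 1, group 2 = condition 2. H0: μ_1 = μ_2; H1: μ_1 ≠ μ_2 (Welch's two-sample t-test, two-sided).
t = (x̄_1 − x̄_2)/√(s_1²/n_1 + s_2²/n_2) = (38.3 − 49.1)/√(8.88²/13 + 21.1²/41) = -2.6252
Welch–Satterthwaite df ≈ 47.63
Two-sided p-value ≈ 0.0116
Since p ≈ 0.0116 < α = 0.02, reject H0; the data support H1.

-2.6252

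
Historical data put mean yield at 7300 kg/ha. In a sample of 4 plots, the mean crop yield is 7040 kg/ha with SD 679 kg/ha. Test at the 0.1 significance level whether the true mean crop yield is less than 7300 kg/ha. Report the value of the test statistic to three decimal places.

-0.766

H0: μ = 7300; H1: μ < 7300 (one-sample t-test, left-tailed).
t = (x̄ − μ₀)/(s/√n) = (7040 − 7300)/(679/√4) = -0.766
df = n − 1 = 3
p-value = P(T ≤ -0.766) ≈ 0.250
Since p ≈ 0.250 > α = 0.1, fail to reject H0; the data do not provide sufficient evidence against H0.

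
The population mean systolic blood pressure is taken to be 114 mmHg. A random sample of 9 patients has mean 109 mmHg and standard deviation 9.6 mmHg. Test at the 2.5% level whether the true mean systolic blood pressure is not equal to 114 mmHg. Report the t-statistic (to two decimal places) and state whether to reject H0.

t = -1.56; fail to reject H0

H0: μ = 114; H1: μ ≠ 114 (one-sample t-test, two-sided).
t = (x̄ − μ₀)/(s/√n) = (109 − 114)/(9.6/√9) = -1.56
df = n − 1 = 8
Two-sided p-value ≈ 0.1568
Since p ≈ 0.1568 > α = 0.025, fail to reject H0; the data do not provide sufficient evidence against H0.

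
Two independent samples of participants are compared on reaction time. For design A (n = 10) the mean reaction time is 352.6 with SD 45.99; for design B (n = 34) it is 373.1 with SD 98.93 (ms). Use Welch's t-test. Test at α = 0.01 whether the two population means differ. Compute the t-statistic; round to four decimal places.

-0.9174

Let group 1 = design A, group 2 = design B. H0: μ_1 = μ_2; H1: μ_1 ≠ μ_2 (Welch's two-sample t-test, two-sided).
t = (x̄_1 − x̄_2)/√(s_1²/n_1 + s_2²/n_2) = (352.6 − 373.1)/√(45.99²/10 + 98.93²/34) = -0.9174
Welch–Satterthwaite df ≈ 33.33
Two-sided p-value ≈ 0.366
Since p ≈ 0.366 > α = 0.01, fail to reject H0; the data do not provide sufficient evidence against H0.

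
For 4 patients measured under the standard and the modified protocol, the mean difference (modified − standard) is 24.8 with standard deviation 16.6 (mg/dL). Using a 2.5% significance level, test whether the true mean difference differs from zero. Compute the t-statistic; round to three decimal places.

H0: μ_d = 0; H1: μ_d ≠ 0 (paired t-test on the differences, two-sided).
t = d̄/(s_d/√n) = 24.8/(16.6/√4) = 2.988
df = n − 1 = 3
Two-sided p-value ≈ 0.058
Since p ≈ 0.058 > α = 0.025, fail to reject H0; the evidence is not statistically significant.

2.988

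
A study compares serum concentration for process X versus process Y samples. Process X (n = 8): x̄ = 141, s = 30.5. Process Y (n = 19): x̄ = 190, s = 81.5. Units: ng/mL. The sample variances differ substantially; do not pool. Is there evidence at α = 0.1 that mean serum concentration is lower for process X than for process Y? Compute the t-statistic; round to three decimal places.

-2.270

Let group 1 = process X, group 2 = process Y. H0: μ_1 = μ_2; H1: μ_1 < μ_2 (Welch's two-sample t-test, left-tailed).
t = (x̄_1 − x̄_2)/√(s_1²/n_1 + s_2²/n_2) = (141 − 190)/√(30.5²/8 + 81.5²/19) = -2.270
Welch–Satterthwaite df ≈ 24.89
p-value = P(T ≤ -2.270) ≈ 0.0161
Since p ≈ 0.0161 < α = 0.1, reject H0; the data support H1.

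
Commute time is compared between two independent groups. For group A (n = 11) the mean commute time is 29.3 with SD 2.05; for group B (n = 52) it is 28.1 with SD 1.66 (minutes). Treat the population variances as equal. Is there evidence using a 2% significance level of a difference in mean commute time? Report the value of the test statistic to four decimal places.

2.0901

Let group 1 = group A, group 2 = group B. H0: μ_1 = μ_2; H1: μ_1 ≠ μ_2 (two-sample pooled-variance t-test, two-sided).
s_p² = [(11−1)·2.05² + (52−1)·1.66²]/(11+52−2) = 2.9928
t = (29.3 − 28.1)/√[2.9928·(1/11 + 1/52)] = 2.0901
df = n₁ + n₂ − 2 = 61
Two-sided p-value ≈ 0.041
Since p ≈ 0.041 > α = 0.02, fail to reject H0; the evidence is not statistically significant.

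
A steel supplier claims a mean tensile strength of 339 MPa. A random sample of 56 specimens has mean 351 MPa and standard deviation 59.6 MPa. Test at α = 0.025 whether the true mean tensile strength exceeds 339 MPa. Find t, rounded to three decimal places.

H0: μ = 339; H1: μ > 339 (one-sample t-test, right-tailed).
t = (x̄ − μ₀)/(s/√n) = (351 − 339)/(59.6/√56) = 1.507
df = n − 1 = 55
p-value = P(T ≥ 1.507) ≈ 0.0688
Since p ≈ 0.0688 > α = 0.025, fail to reject H0; the evidence is not statistically significant.

1.507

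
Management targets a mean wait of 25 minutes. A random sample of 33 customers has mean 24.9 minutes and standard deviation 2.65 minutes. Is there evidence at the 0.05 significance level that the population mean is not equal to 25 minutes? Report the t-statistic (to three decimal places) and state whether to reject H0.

t = -0.217; fail to reject H0

H0: μ = 25; H1: μ ≠ 25 (one-sample t-test, two-sided).
t = (x̄ − μ₀)/(s/√n) = (24.9 − 25)/(2.65/√33) = -0.217
df = n − 1 = 32
Two-sided p-value ≈ 0.8298
Since p ≈ 0.8298 > α = 0.05, fail to reject H0; the data do not provide sufficient evidence against H0.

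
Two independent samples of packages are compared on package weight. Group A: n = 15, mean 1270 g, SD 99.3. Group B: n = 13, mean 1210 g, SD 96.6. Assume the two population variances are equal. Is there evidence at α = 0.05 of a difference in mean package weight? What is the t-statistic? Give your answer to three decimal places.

Let group 1 = group A, group 2 = group B. H0: μ_1 = μ_2; H1: μ_1 ≠ μ_2 (two-sample pooled-variance t-test, two-sided).
s_p² = [(15−1)·99.3² + (13−1)·96.6²]/(15+13−2) = 9616.37
t = (1270 − 1210)/√[9616.37·(1/15 + 1/13)] = 1.615
df = n₁ + n₂ − 2 = 26
Two-sided p-value ≈ 0.118
Since p ≈ 0.118 > α = 0.05, fail to reject H0; the evidence is not statistically significant.

1.615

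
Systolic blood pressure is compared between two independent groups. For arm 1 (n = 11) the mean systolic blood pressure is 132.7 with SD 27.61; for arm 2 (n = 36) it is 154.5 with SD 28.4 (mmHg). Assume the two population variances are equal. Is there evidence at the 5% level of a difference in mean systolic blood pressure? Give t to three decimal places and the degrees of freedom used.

t = -2.242, df = 45

Let group 1 = arm 1, group 2 = arm 2. H0: μ_1 = μ_2; H1: μ_1 ≠ μ_2 (two-sample pooled-variance t-test, two-sided).
s_p² = [(11−1)·27.61² + (36−1)·28.4²]/(11+36−2) = 796.727
t = (132.7 − 154.5)/√[796.727·(1/11 + 1/36)] = -2.242
df = n₁ + n₂ − 2 = 45
Two-sided p-value ≈ 0.0299
Since p ≈ 0.0299 < α = 0.05, reject H0; the evidence is statistically significant.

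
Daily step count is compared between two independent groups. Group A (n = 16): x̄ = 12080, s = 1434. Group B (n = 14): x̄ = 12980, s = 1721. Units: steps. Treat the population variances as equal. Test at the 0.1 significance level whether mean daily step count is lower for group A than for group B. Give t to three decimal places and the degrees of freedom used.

t = -1.563, df = 28

Let group 1 = group A, group 2 = group B. H0: μ_1 = μ_2; H1: μ_1 < μ_2 (two-sample pooled-variance t-test, left-tailed).
s_p² = [(16−1)·1434² + (14−1)·1721²]/(16+14−2) = 2476760
t = (12080 − 12980)/√[2476760·(1/16 + 1/14)] = -1.563
df = n₁ + n₂ − 2 = 28
p-value = P(T ≤ -1.563) ≈ 0.0647
Since p ≈ 0.0647 < α = 0.1, reject H0; the evidence is statistically significant.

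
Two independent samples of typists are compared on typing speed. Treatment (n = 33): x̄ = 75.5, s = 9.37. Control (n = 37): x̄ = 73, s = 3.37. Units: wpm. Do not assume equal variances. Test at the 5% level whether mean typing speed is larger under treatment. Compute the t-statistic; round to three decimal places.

Let group 1 = treatment, group 2 = control. H0: μ_1 = μ_2; H1: μ_1 > μ_2 (Welch's two-sample t-test, right-tailed).
t = (x̄_1 − x̄_2)/√(s_1²/n_1 + s_2²/n_2) = (75.5 − 73)/√(9.37²/33 + 3.37²/37) = 1.451
Welch–Satterthwaite df ≈ 39.34
p-value = P(T ≥ 1.451) ≈ 0.077
Since p ≈ 0.077 > α = 0.05, fail to reject H0; the data do not provide sufficient evidence against H0.

1.451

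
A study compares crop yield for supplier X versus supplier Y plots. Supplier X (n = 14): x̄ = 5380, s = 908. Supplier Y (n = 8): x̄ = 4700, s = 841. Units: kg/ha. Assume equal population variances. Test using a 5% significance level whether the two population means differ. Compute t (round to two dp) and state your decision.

t = 1.73; fail to reject H0

Let group 1 = supplier X, group 2 = supplier Y. H0: μ_1 = μ_2; H1: μ_1 ≠ μ_2 (two-sample pooled-variance t-test, two-sided).
s_p² = [(14−1)·908² + (8−1)·841²]/(14+8−2) = 783450
t = (5380 − 4700)/√[783450·(1/14 + 1/8)] = 1.73
df = n₁ + n₂ − 2 = 20
Two-sided p-value ≈ 0.098
Since p ≈ 0.098 > α = 0.05, fail to reject H0; the evidence is not statistically significant.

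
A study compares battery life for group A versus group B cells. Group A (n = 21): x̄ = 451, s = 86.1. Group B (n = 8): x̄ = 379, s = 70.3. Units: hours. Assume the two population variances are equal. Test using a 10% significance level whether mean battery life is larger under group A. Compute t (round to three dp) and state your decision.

Let group 1 = group A, group 2 = group B. H0: μ_1 = μ_2; H1: μ_1 > μ_2 (two-sample pooled-variance t-test, right-tailed).
s_p² = [(21−1)·86.1² + (8−1)·70.3²]/(21+8−2) = 6772.55
t = (451 − 379)/√[6772.55·(1/21 + 1/8)] = 2.106
df = n₁ + n₂ − 2 = 27
p-value = P(T ≥ 2.106) ≈ 0.022
Since p ≈ 0.022 < α = 0.1, reject H0; the data support H1.

t = 2.106; reject H0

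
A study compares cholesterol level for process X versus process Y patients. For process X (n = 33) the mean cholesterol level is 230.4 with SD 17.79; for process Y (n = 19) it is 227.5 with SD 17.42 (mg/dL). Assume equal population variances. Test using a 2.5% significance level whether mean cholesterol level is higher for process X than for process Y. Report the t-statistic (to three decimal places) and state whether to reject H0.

Let group 1 = process X, group 2 = process Y. H0: μ_1 = μ_2; H1: μ_1 > μ_2 (two-sample pooled-variance t-test, right-tailed).
s_p² = [(33−1)·17.79² + (19−1)·17.42²]/(33+19−2) = 311.794
t = (230.4 − 227.5)/√[311.794·(1/33 + 1/19)] = 0.570
df = n₁ + n₂ − 2 = 50
p-value = P(T ≥ 0.570) ≈ 0.286
Since p ≈ 0.286 > α = 0.025, fail to reject H0; the data do not provide sufficient evidence against H0.

t = 0.570; fail to reject H0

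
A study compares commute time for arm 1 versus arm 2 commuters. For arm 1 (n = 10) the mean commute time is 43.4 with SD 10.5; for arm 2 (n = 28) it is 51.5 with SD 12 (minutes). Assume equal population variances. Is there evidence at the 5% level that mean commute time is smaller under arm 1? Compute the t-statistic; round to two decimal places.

Let group 1 = arm 1, group 2 = arm 2. H0: μ_1 = μ_2; H1: μ_1 < μ_2 (two-sample pooled-variance t-test, left-tailed).
s_p² = [(10−1)·10.5² + (28−1)·12²]/(10+28−2) = 135.562
t = (43.4 − 51.5)/√[135.562·(1/10 + 1/28)] = -1.89
df = n₁ + n₂ − 2 = 36
p-value = P(T ≤ -1.89) ≈ 0.0335
Since p ≈ 0.0335 < α = 0.05, reject H0; the data support H1.

-1.89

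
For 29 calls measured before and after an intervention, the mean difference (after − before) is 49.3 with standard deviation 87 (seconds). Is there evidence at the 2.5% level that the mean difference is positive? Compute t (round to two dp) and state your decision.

H0: μ_d = 0; H1: μ_d > 0 (paired t-test on the differences, right-tailed).
t = d̄/(s_d/√n) = 49.3/(87/√29) = 3.05
df = n − 1 = 28
p-value = P(T ≥ 3.05) ≈ 0.0025
Since p ≈ 0.0025 < α = 0.025, reject H0; the evidence is statistically significant.

t = 3.05; reject H0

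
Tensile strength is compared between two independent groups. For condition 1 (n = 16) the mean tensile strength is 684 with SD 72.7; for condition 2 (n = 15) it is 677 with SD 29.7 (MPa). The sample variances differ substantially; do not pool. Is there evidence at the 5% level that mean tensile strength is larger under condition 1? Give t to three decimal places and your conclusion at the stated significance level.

Let group 1 = condition 1, group 2 = condition 2. H0: μ_1 = μ_2; H1: μ_1 > μ_2 (Welch's two-sample t-test, right-tailed).
t = (x̄_1 − x̄_2)/√(s_1²/n_1 + s_2²/n_2) = (684 − 677)/√(72.7²/16 + 29.7²/15) = 0.355
Welch–Satterthwaite df ≈ 20.13
p-value = P(T ≥ 0.355) ≈ 0.363
Since p ≈ 0.363 > α = 0.05, fail to reject H0; the evidence is not statistically significant.

t = 0.355; fail to reject H0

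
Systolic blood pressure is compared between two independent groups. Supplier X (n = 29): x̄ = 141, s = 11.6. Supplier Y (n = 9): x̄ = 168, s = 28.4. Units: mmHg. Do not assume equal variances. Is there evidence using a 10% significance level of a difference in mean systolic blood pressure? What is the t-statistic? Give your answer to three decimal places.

-2.781

Let group 1 = supplier X, group 2 = supplier Y. H0: μ_1 = μ_2; H1: μ_1 ≠ μ_2 (Welch's two-sample t-test, two-sided).
t = (x̄_1 − x̄_2)/√(s_1²/n_1 + s_2²/n_2) = (141 − 168)/√(11.6²/29 + 28.4²/9) = -2.781
Welch–Satterthwaite df ≈ 8.84
Two-sided p-value ≈ 0.0217
Since p ≈ 0.0217 < α = 0.1, reject H0; the evidence is statistically significant.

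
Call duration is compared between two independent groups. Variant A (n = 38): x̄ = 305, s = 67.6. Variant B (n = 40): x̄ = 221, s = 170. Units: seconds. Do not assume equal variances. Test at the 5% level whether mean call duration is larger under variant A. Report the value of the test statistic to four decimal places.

2.8935

Let group 1 = variant A, group 2 = variant B. H0: μ_1 = μ_2; H1: μ_1 > μ_2 (Welch's two-sample t-test, right-tailed).
t = (x̄_1 − x̄_2)/√(s_1²/n_1 + s_2²/n_2) = (305 − 221)/√(67.6²/38 + 170²/40) = 2.8935
Welch–Satterthwaite df ≈ 51.56
p-value = P(T ≥ 2.8935) ≈ 0.0028
Since p ≈ 0.0028 < α = 0.05, reject H0; the evidence is statistically significant.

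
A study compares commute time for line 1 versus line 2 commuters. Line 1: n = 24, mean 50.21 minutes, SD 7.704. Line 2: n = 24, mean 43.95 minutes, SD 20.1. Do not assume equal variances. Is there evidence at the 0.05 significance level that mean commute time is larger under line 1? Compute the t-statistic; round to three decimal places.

Let group 1 = line 1, group 2 = line 2. H0: μ_1 = μ_2; H1: μ_1 > μ_2 (Welch's two-sample t-test, right-tailed).
t = (x̄_1 − x̄_2)/√(s_1²/n_1 + s_2²/n_2) = (50.21 − 43.95)/√(7.704²/24 + 20.1²/24) = 1.425
Welch–Satterthwaite df ≈ 29.61
p-value = P(T ≥ 1.425) ≈ 0.082
Since p ≈ 0.082 > α = 0.05, fail to reject H0; the data do not provide sufficient evidence against H0.

1.425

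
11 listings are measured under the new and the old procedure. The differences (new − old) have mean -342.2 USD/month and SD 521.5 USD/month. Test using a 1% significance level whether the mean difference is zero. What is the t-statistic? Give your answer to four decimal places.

H0: μ_d = 0; H1: μ_d ≠ 0 (paired t-test on the differences, two-sided).
t = d̄/(s_d/√n) = -342.2/(521.5/√11) = -2.1763
df = n − 1 = 10
Two-sided p-value ≈ 0.0546
Since p ≈ 0.0546 > α = 0.01, fail to reject H0; the evidence is not statistically significant.

-2.1763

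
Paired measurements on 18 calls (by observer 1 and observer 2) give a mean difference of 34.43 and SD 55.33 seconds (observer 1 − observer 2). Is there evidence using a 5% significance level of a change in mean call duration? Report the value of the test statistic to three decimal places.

2.640

H0: μ_d = 0; H1: μ_d ≠ 0 (paired t-test on the differences, two-sided).
t = d̄/(s_d/√n) = 34.43/(55.33/√18) = 2.640
df = n − 1 = 17
Two-sided p-value ≈ 0.0172
Since p ≈ 0.0172 < α = 0.05, reject H0; the evidence is statistically significant.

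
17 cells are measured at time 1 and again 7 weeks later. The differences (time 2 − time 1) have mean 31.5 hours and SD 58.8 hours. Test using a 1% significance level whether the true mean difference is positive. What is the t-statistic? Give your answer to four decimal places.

H0: μ_d = 0; H1: μ_d > 0 (paired t-test on the differences, right-tailed).
t = d̄/(s_d/√n) = 31.5/(58.8/√17) = 2.2088
df = n − 1 = 16
p-value = P(T ≥ 2.2088) ≈ 0.0211
Since p ≈ 0.0211 > α = 0.01, fail to reject H0; the evidence is not statistically significant.

2.2088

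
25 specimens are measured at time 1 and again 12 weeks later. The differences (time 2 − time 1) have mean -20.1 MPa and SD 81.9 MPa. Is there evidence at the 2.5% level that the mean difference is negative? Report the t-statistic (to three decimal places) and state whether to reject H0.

H0: μ_d = 0; H1: μ_d < 0 (paired t-test on the differences, left-tailed).
t = d̄/(s_d/√n) = -20.1/(81.9/√25) = -1.227
df = n − 1 = 24
p-value = P(T ≤ -1.227) ≈ 0.116
Since p ≈ 0.116 > α = 0.025, fail to reject H0; the evidence is not statistically significant.

t = -1.227; fail to reject H0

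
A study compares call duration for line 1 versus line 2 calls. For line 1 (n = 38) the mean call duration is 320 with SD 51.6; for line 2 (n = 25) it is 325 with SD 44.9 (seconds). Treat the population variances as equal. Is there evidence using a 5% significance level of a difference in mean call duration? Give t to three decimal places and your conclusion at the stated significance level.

t = -0.396; fail to reject H0

Let group 1 = line 1, group 2 = line 2. H0: μ_1 = μ_2; H1: μ_1 ≠ μ_2 (two-sample pooled-variance t-test, two-sided).
s_p² = [(38−1)·51.6² + (25−1)·44.9²]/(38+25−2) = 2408.18
t = (320 − 325)/√[2408.18·(1/38 + 1/25)] = -0.396
df = n₁ + n₂ − 2 = 61
Two-sided p-value ≈ 0.6937
Since p ≈ 0.6937 > α = 0.05, fail to reject H0; the data do not provide sufficient evidence against H0.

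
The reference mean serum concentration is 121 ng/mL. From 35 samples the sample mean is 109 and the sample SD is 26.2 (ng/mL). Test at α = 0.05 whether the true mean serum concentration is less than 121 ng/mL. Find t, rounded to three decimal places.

-2.710

H0: μ = 121; H1: μ < 121 (one-sample t-test, left-tailed).
t = (x̄ − μ₀)/(s/√n) = (109 − 121)/(26.2/√35) = -2.710
df = n − 1 = 34
p-value = P(T ≤ -2.710) ≈ 0.0052
Since p ≈ 0.0052 < α = 0.05, reject H0; the data support H1.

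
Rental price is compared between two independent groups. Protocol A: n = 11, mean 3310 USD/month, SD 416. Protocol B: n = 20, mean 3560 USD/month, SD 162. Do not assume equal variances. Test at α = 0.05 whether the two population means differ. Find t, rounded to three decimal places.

-1.915

Let group 1 = protocol A, group 2 = protocol B. H0: μ_1 = μ_2; H1: μ_1 ≠ μ_2 (Welch's two-sample t-test, two-sided).
t = (x̄_1 − x̄_2)/√(s_1²/n_1 + s_2²/n_2) = (3310 − 3560)/√(416²/11 + 162²/20) = -1.915
Welch–Satterthwaite df ≈ 11.69
Two-sided p-value ≈ 0.080
Since p ≈ 0.080 > α = 0.05, fail to reject H0; the data do not provide sufficient evidence against H0.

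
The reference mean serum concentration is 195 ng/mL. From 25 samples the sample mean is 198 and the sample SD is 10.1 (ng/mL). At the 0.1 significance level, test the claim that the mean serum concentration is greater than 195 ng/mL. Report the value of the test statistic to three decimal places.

1.485

H0: μ = 195; H1: μ > 195 (one-sample t-test, right-tailed).
t = (x̄ − μ₀)/(s/√n) = (198 − 195)/(10.1/√25) = 1.485
df = n − 1 = 24
p-value = P(T ≥ 1.485) ≈ 0.0753
Since p ≈ 0.0753 < α = 0.1, reject H0; the evidence is statistically significant.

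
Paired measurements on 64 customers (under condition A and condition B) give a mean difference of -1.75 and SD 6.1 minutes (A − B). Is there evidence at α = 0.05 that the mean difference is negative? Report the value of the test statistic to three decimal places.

H0: μ_d = 0; H1: μ_d < 0 (paired t-test on the differences, left-tailed).
t = d̄/(s_d/√n) = -1.75/(6.1/√64) = -2.295
df = n − 1 = 63
p-value = P(T ≤ -2.295) ≈ 0.013
Since p ≈ 0.013 < α = 0.05, reject H0; the data support H1.

-2.295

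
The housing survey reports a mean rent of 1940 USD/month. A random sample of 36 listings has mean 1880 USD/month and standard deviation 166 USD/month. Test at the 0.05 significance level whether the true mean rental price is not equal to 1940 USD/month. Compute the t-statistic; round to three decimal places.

H0: μ = 1940; H1: μ ≠ 1940 (one-sample t-test, two-sided).
t = (x̄ − μ₀)/(s/√n) = (1880 − 1940)/(166/√36) = -2.169
df = n − 1 = 35
Two-sided p-value ≈ 0.037
Since p ≈ 0.037 < α = 0.05, reject H0; the data support H1.

-2.169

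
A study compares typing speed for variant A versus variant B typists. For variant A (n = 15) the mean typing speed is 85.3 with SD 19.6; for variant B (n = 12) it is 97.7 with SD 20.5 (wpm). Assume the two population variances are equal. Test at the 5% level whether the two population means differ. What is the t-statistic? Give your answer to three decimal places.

Let group 1 = variant A, group 2 = variant B. H0: μ_1 = μ_2; H1: μ_1 ≠ μ_2 (two-sample pooled-variance t-test, two-sided).
s_p² = [(15−1)·19.6² + (12−1)·20.5²]/(15+12−2) = 400.04
t = (85.3 − 97.7)/√[400.04·(1/15 + 1/12)] = -1.601
df = n₁ + n₂ − 2 = 25
Two-sided p-value ≈ 0.122
Since p ≈ 0.122 > α = 0.05, fail to reject H0; the data do not provide sufficient evidence against H0.

-1.601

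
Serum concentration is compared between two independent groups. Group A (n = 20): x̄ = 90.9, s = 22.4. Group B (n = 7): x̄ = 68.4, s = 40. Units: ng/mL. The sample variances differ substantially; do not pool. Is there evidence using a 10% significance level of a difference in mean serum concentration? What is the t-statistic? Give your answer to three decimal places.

Let group 1 = group A, group 2 = group B. H0: μ_1 = μ_2; H1: μ_1 ≠ μ_2 (Welch's two-sample t-test, two-sided).
t = (x̄_1 − x̄_2)/√(s_1²/n_1 + s_2²/n_2) = (90.9 − 68.4)/√(22.4²/20 + 40²/7) = 1.413
Welch–Satterthwaite df ≈ 7.36
Two-sided p-value ≈ 0.199
Since p ≈ 0.199 > α = 0.1, fail to reject H0; the data do not provide sufficient evidence against H0.

1.413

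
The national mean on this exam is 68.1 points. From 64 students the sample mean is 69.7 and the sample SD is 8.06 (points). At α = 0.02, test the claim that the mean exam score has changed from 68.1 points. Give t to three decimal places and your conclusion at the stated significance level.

H0: μ = 68.1; H1: μ ≠ 68.1 (one-sample t-test, two-sided).
t = (x̄ − μ₀)/(s/√n) = (69.7 − 68.1)/(8.06/√64) = 1.588
df = n − 1 = 63
Two-sided p-value ≈ 0.117
Since p ≈ 0.117 > α = 0.02, fail to reject H0; the data do not provide sufficient evidence against H0.

t = 1.588; fail to reject H0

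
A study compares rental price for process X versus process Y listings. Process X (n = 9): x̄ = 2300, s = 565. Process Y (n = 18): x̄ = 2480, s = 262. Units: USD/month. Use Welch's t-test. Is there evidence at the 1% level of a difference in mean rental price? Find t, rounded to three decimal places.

Let group 1 = process X, group 2 = process Y. H0: μ_1 = μ_2; H1: μ_1 ≠ μ_2 (Welch's two-sample t-test, two-sided).
t = (x̄_1 − x̄_2)/√(s_1²/n_1 + s_2²/n_2) = (2300 − 2480)/√(565²/9 + 262²/18) = -0.908
Welch–Satterthwaite df ≈ 9.76
Two-sided p-value ≈ 0.386
Since p ≈ 0.386 > α = 0.01, fail to reject H0; the evidence is not statistically significant.

-0.908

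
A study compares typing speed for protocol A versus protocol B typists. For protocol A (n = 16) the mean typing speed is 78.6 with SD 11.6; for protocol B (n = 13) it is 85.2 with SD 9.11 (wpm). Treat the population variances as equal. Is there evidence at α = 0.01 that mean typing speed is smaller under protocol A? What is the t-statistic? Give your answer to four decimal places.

Let group 1 = protocol A, group 2 = protocol B. H0: μ_1 = μ_2; H1: μ_1 < μ_2 (two-sample pooled-variance t-test, left-tailed).
s_p² = [(16−1)·11.6² + (13−1)·9.11²]/(16+13−2) = 111.641
t = (78.6 − 85.2)/√[111.641·(1/16 + 1/13)] = -1.6729
df = n₁ + n₂ − 2 = 27
p-value = P(T ≤ -1.6729) ≈ 0.0530
Since p ≈ 0.0530 > α = 0.01, fail to reject H0; the data do not provide sufficient evidence against H0.

-1.6729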